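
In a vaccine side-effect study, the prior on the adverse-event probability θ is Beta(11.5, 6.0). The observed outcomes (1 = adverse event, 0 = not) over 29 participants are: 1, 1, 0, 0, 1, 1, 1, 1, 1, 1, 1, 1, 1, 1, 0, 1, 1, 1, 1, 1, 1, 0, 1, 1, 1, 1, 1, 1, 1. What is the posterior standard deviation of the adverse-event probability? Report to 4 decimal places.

The Beta prior is conjugate to a Binomial/Bernoulli likelihood; the update adds successes to α and failures to β.
Posterior: Beta(α+k, β+n−k) = Beta(11.5+25, 6.0+4) = Beta(36.5, 10.0).
Var = αβ/((α+β)²(α+β+1)) = 36.5·10.0/(46.5²·47.5) = 0.00355380; SD = √0.00355380 = 0.0596.

0.0596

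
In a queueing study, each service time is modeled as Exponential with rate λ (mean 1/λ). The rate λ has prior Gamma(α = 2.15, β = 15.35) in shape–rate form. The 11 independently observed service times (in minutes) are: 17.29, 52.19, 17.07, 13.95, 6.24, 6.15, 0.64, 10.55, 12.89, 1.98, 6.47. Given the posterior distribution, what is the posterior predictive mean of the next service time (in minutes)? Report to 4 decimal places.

With a Gamma(shape α, rate β) prior on the exponential rate λ, the posterior after n observations with total T = Σxᵢ is Gamma(α+n, β+T).
Sum of observations T = 145.42 minutes; n = 11.
Posterior: Gamma(2.15+11, 15.35+145.42) = Gamma(13.15, 160.77).
The predictive distribution for the next observation is Lomax; its mean is β/(α−1) = 160.77/12.15 = 13.2321.

13.2321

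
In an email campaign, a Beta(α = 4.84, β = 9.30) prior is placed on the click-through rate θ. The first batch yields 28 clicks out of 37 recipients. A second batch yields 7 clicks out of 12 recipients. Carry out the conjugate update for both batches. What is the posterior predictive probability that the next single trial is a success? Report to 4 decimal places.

0.6310

The Beta prior is conjugate to a Binomial/Bernoulli likelihood; the update adds successes to α and failures to β.
After batch 1: Beta(4.84+28, 9.30+9) = Beta(32.84, 18.30).
After batch 2: Beta(32.84+7, 18.30+5) = Beta(39.84, 23.30).
For a single future Bernoulli trial, P(success | data) = α/(α+β) = 0.6310.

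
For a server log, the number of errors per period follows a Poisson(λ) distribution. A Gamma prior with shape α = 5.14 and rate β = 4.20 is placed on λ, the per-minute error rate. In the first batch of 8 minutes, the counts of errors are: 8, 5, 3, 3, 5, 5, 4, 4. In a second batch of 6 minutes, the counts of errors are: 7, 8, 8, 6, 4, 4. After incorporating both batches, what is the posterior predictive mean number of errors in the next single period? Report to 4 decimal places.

4.3484

With a Gamma(shape α, rate β) prior, the Poisson likelihood is conjugate: the posterior is Gamma(α + ΣXᵢ, β + n).
Batch 1: sum of counts S = 37 over n = 8 minutes.
After batch 1: Gamma(α+S, β+n) = Gamma(5.14+37, 4.20+8) = Gamma(42.14, 12.20).
Batch 2: sum of counts S = 37 over n = 6 minutes.
After batch 2: Gamma(α+S, β+n) = Gamma(42.14+37, 12.20+6) = Gamma(79.14, 18.20).
The predictive distribution for one future period is NegBinom with mean α/β = 4.3484.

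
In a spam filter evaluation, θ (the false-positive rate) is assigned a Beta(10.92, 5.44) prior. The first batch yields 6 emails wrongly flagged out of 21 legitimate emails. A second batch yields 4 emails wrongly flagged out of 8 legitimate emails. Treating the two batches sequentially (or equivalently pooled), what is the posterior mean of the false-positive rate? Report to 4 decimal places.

The Beta prior is conjugate to a Binomial/Bernoulli likelihood; the update adds successes to α and failures to β.
After batch 1: Beta(10.92+6, 5.44+15) = Beta(16.92, 20.44).
After batch 2: Beta(16.92+4, 20.44+4) = Beta(20.92, 24.44).
Posterior mean = α/(α+β) = 20.92/45.36 = 0.4612.

0.4612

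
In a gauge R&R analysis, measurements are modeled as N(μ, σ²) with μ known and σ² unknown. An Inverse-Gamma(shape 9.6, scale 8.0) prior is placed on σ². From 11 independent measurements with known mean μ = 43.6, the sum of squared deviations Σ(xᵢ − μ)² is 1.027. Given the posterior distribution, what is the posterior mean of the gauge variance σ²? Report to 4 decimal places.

With known mean μ and an Inverse-Gamma(α, β) prior on σ², the Normal likelihood is conjugate: posterior is Inv-Gamma(α + n/2, β + Σ(xᵢ−μ)²/2).
Posterior: Inv-Gamma(9.6 + 11/2, 8.0 + 1.027/2) = Inv-Gamma(15.10, 8.5135).
E[σ²|data] = β/(α−1) = 8.5135/14.10 = 0.6038.

0.6038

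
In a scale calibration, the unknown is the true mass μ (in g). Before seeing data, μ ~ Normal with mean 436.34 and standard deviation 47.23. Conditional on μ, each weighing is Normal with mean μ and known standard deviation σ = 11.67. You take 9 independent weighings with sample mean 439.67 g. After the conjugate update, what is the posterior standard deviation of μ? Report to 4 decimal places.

For Normal data with known variance σ², a Normal(μ₀, σ₀²) prior on μ is conjugate. Posterior precision = 1/σ₀² + n/σ²; posterior mean is the precision-weighted average of μ₀ and x̄.
σ₀² = 47.23² = 2230.6729, σ² = 11.67² = 136.1889; σ² + n·σ₀² = 136.1889 + 9·2230.6729 = 20212.245.
Posterior precision = 1/σ₀² + n/σ² = 1/2230.6729 + 9/136.1889 = (σ² + n·σ₀²)/(σ₀²σ²) = 20212.245/(2230.6729·136.1889); posterior variance σₙ² = σ₀²σ²/(σ² + n·σ₀²) = 2230.6729·136.1889/20212.245 = 15.030141.
Posterior SD = √σₙ² = √(2230.6729·136.1889/20212.245) = 3.8769.

3.8769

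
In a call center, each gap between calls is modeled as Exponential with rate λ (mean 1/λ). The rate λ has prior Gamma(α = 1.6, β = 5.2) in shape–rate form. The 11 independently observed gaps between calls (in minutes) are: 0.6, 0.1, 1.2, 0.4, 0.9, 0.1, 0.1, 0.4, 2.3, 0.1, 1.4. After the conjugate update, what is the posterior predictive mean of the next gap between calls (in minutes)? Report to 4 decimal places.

1.1034

With a Gamma(shape α, rate β) prior on the exponential rate λ, the posterior after n observations with total T = Σxᵢ is Gamma(α+n, β+T).
Sum of observations T = 7.6 minutes; n = 11.
Posterior: Gamma(1.6+11, 5.2+7.6) = Gamma(12.6, 12.8).
The predictive distribution for the next observation is Lomax; its mean is β/(α−1) = 12.8/11.6 = 1.1034.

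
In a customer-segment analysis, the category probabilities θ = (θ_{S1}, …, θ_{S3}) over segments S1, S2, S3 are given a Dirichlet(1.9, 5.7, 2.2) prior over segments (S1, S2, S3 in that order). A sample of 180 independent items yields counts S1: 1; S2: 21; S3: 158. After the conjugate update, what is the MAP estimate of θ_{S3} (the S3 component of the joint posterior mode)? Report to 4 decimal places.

The Dirichlet prior is conjugate to the Multinomial likelihood: each posterior αⱼ = prior αⱼ + observed count nⱼ.
Posterior concentration: (2.9, 26.7, 160.2), total = 189.8.
Joint mode component: (α_{S3}−1)/(Σα−K) = 159.2/186.8 = 0.8522.

0.8522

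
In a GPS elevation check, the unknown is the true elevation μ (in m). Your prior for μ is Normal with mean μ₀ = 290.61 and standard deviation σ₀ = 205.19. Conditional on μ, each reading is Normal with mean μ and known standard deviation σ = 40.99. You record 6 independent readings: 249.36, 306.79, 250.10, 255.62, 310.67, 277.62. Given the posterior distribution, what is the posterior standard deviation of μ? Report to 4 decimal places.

16.6787

For Normal data with known variance σ², a Normal(μ₀, σ₀²) prior on μ is conjugate. Posterior precision = 1/σ₀² + n/σ²; posterior mean is the precision-weighted average of μ₀ and x̄.
σ₀² = 205.19² = 42102.9361, σ² = 40.99² = 1680.1801; σ² + n·σ₀² = 1680.1801 + 6·42102.9361 = 254297.7967.
Posterior precision = 1/σ₀² + n/σ² = 1/42102.9361 + 6/1680.1801 = (σ² + n·σ₀²)/(σ₀²σ²) = 254297.7967/(42102.9361·1680.1801); posterior variance σₙ² = σ₀²σ²/(σ² + n·σ₀²) = 42102.9361·1680.1801/254297.7967 = 278.179820.
Posterior SD = √σₙ² = √(42102.9361·1680.1801/254297.7967) = 16.6787.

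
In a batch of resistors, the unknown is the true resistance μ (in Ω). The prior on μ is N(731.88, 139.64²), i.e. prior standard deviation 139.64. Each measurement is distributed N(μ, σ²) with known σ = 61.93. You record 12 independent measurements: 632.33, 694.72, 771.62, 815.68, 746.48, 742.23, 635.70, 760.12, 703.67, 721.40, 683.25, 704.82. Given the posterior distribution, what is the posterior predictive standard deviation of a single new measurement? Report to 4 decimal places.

For Normal data with known variance σ², a Normal(μ₀, σ₀²) prior on μ is conjugate. Posterior precision = 1/σ₀² + n/σ²; posterior mean is the precision-weighted average of μ₀ and x̄.
σ₀² = 139.64² = 19499.3296, σ² = 61.93² = 3835.3249; σ² + n·σ₀² = 3835.3249 + 12·19499.3296 = 237827.2801.
Posterior precision = 1/σ₀² + n/σ² = 1/19499.3296 + 12/3835.3249 = (σ² + n·σ₀²)/(σ₀²σ²) = 237827.2801/(19499.3296·3835.3249); posterior variance σₙ² = σ₀²σ²/(σ² + n·σ₀²) = 19499.3296·3835.3249/237827.2801 = 314.456207.
Predictive variance for one new observation = σₙ² + σ² = 19499.3296·3835.3249/237827.2801 + 3835.3249 = σ²·(σ₀² + 237827.2801)/237827.2801 = 3835.3249·257326.6097/237827.2801 = 4149.781107; SD = √(3835.3249·257326.6097/237827.2801) = 64.4188.

64.4188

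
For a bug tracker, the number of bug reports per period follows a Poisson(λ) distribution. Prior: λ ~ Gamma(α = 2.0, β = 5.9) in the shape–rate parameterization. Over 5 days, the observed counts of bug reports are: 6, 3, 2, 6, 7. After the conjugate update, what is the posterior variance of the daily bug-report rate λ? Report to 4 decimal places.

0.2188

With a Gamma(shape α, rate β) prior, the Poisson likelihood is conjugate: the posterior is Gamma(α + ΣXᵢ, β + n).
Sum of counts S = 24 over n = 5 days.
Posterior: Gamma(α+S, β+n) = Gamma(2.0+24, 5.9+5) = Gamma(26.0, 10.9).
Var = α/β² = 26.0/10.9² = 0.2188.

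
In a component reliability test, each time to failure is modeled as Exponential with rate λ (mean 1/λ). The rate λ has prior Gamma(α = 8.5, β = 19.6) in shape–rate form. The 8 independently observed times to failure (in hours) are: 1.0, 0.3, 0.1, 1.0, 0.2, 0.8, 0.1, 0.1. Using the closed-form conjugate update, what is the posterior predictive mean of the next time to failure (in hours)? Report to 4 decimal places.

1.4968

With a Gamma(shape α, rate β) prior on the exponential rate λ, the posterior after n observations with total T = Σxᵢ is Gamma(α+n, β+T).
Sum of observations T = 3.6 hours; n = 8.
Posterior: Gamma(8.5+8, 19.6+3.6) = Gamma(16.5, 23.2).
The predictive distribution for the next observation is Lomax; its mean is β/(α−1) = 23.2/15.5 = 1.4968.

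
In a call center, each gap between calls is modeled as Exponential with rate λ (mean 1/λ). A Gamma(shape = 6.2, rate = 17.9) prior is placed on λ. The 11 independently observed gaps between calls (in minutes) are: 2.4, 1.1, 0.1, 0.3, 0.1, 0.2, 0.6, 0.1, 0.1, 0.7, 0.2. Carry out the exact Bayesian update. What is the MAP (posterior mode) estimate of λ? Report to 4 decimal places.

0.6807

With a Gamma(shape α, rate β) prior on the exponential rate λ, the posterior after n observations with total T = Σxᵢ is Gamma(α+n, β+T).
Sum of observations T = 5.9 minutes; n = 11.
Posterior: Gamma(6.2+11, 17.9+5.9) = Gamma(17.2, 23.8).
Mode = (α−1)/β = 0.6807.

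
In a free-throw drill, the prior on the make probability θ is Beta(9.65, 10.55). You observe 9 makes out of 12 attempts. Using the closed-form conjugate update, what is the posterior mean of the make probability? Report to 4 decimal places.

0.5792

The Beta prior is conjugate to a Binomial/Bernoulli likelihood; the update adds successes to α and failures to β.
Posterior: Beta(α+k, β+n−k) = Beta(9.65+9, 10.55+3) = Beta(18.65, 13.55).
Posterior mean = α/(α+β) = 18.65/32.20 = 0.5792.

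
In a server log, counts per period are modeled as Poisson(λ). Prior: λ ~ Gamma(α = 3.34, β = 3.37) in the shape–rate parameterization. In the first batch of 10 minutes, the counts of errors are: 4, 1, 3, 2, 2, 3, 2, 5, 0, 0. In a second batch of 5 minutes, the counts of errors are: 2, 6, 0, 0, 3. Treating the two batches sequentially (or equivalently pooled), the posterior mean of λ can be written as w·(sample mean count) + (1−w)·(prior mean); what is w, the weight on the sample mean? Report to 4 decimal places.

0.8165

With a Gamma(shape α, rate β) prior, the Poisson likelihood is conjugate: the posterior is Gamma(α + ΣXᵢ, β + n).
Total number of minutes: n = 10 + 5 = 15.
Posterior mean = (α₀+S)/(β₀+n) = [n/(β₀+n)]·(S/n) + [β₀/(β₀+n)]·(α₀/β₀), so only n and β₀ enter the weight.
Weight on data w = n/(β₀+n) = 15/(3.37+15) = 15/18.37 = 0.8165.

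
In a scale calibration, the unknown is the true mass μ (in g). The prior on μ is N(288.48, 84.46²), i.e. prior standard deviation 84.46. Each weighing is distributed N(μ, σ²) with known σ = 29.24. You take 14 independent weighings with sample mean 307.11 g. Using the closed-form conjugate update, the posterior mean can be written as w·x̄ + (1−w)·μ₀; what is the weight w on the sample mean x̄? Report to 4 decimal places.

0.9915

For Normal data with known variance σ², a Normal(μ₀, σ₀²) prior on μ is conjugate. Posterior precision = 1/σ₀² + n/σ²; posterior mean is the precision-weighted average of μ₀ and x̄.
σ₀² = 84.46² = 7133.4916, σ² = 29.24² = 854.9776. Prior precision 1/σ₀² = 1/7133.4916; data precision n/σ² = 14/854.9776.
w = (n/σ²)/(1/σ₀² + n/σ²) = n·σ₀²/(σ² + n·σ₀²) = 14·7133.4916/(854.9776 + 14·7133.4916) = 99868.8824/100723.86 = 0.9915.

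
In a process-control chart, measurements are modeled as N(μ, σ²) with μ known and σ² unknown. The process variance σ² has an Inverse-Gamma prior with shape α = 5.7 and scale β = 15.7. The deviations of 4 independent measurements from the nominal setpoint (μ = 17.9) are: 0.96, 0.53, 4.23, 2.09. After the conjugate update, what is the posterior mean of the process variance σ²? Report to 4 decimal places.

4.0943

With known mean μ and an Inverse-Gamma(α, β) prior on σ², the Normal likelihood is conjugate: posterior is Inv-Gamma(α + n/2, β + Σ(xᵢ−μ)²/2).
Σ(xᵢ−μ)² = (0.96)² + (0.53)² + (4.23)² + (2.09)² = 23.4635.
Posterior: Inv-Gamma(5.7 + 4/2, 15.7 + 23.4635/2) = Inv-Gamma(7.70, 27.43175).
E[σ²|data] = β/(α−1) = 27.43175/6.70 = 4.0943.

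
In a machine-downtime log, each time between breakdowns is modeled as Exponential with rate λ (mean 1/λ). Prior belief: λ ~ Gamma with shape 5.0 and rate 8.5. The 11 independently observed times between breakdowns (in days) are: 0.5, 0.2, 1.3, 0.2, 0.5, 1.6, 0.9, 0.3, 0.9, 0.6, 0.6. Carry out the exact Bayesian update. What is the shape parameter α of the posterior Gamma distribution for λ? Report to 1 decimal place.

With a Gamma(shape α, rate β) prior on the exponential rate λ, the posterior after n observations with total T = Σxᵢ is Gamma(α+n, β+T).
Sum of observations T = 7.6 days; n = 11.
Posterior: Gamma(5.0+11, 8.5+7.6) = Gamma(16.0, 16.1).
Posterior α = 16.0.

16.0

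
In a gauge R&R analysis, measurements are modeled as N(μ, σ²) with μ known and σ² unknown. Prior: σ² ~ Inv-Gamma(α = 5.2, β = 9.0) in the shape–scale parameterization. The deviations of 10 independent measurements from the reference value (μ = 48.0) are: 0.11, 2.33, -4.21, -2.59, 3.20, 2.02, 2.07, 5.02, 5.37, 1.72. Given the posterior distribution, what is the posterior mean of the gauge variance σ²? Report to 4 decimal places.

With known mean μ and an Inverse-Gamma(α, β) prior on σ², the Normal likelihood is conjugate: posterior is Inv-Gamma(α + n/2, β + Σ(xᵢ−μ)²/2).
Σ(xᵢ−μ)² = (0.11)² + (2.33)² + (-4.21)² + (-2.59)² + (3.20)² + (2.02)² + (2.07)² + (5.02)² + (5.37)² + (1.72)² = 105.4742.
Posterior: Inv-Gamma(5.2 + 10/2, 9.0 + 105.4742/2) = Inv-Gamma(10.20, 61.73710).
E[σ²|data] = β/(α−1) = 61.73710/9.20 = 6.7106.

6.7106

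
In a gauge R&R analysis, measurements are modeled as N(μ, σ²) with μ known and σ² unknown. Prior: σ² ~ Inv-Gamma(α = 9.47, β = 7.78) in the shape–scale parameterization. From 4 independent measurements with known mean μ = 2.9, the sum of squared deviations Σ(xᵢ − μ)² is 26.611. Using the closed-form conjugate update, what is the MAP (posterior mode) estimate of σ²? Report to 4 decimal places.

1.6909

With known mean μ and an Inverse-Gamma(α, β) prior on σ², the Normal likelihood is conjugate: posterior is Inv-Gamma(α + n/2, β + Σ(xᵢ−μ)²/2).
Posterior: Inv-Gamma(9.47 + 4/2, 7.78 + 26.611/2) = Inv-Gamma(11.47, 21.0855).
Mode = β/(α+1) = 21.0855/12.47 = 1.6909.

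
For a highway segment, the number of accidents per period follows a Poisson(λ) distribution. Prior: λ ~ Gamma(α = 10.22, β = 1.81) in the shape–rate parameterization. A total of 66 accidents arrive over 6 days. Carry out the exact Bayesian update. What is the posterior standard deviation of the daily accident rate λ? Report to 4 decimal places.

With a Gamma(shape α, rate β) prior, the Poisson likelihood is conjugate: the posterior is Gamma(α + ΣXᵢ, β + n).
Posterior: Gamma(α+S, β+n) = Gamma(10.22+66, 1.81+6) = Gamma(76.22, 7.81).
SD = √α/β = √76.22/7.81 = 1.1178.

1.1178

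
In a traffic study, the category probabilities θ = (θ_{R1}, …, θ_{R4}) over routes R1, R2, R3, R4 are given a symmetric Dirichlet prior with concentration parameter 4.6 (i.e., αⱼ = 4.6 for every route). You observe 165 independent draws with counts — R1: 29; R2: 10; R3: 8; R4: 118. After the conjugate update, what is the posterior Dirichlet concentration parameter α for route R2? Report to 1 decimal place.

14.6

The Dirichlet prior is conjugate to the Multinomial likelihood: each posterior αⱼ = prior αⱼ + observed count nⱼ.
Posterior concentration: (33.6, 14.6, 12.6, 122.6), total = 183.4.
α_{R2} = 4.6 + 10 = 14.6.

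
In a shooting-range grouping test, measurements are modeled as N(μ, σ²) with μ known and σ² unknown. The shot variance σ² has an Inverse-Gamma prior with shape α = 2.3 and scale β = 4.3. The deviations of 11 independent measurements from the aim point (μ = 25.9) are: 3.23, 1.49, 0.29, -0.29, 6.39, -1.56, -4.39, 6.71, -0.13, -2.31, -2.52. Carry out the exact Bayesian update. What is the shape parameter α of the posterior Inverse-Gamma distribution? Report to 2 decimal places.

With known mean μ and an Inverse-Gamma(α, β) prior on σ², the Normal likelihood is conjugate: posterior is Inv-Gamma(α + n/2, β + Σ(xᵢ−μ)²/2).
Σ(xᵢ−μ)² = (3.23)² + (1.49)² + (0.29)² + (-0.29)² + (6.39)² + (-1.56)² + (-4.39)² + (6.71)² + (-0.13)² + (-2.31)² + (-2.52)² = 132.0865.
Posterior: Inv-Gamma(2.3 + 11/2, 4.3 + 132.0865/2) = Inv-Gamma(7.80, 70.34325).
Posterior α = 7.80.

7.80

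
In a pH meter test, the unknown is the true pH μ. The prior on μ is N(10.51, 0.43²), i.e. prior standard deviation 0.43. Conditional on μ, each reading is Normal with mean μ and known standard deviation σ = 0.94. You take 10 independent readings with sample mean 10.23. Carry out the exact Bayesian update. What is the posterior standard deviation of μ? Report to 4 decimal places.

0.2445

For Normal data with known variance σ², a Normal(μ₀, σ₀²) prior on μ is conjugate. Posterior precision = 1/σ₀² + n/σ²; posterior mean is the precision-weighted average of μ₀ and x̄.
σ₀² = 0.43² = 0.1849, σ² = 0.94² = 0.8836; σ² + n·σ₀² = 0.8836 + 10·0.1849 = 2.7326.
Posterior precision = 1/σ₀² + n/σ² = 1/0.1849 + 10/0.8836 = (σ² + n·σ₀²)/(σ₀²σ²) = 2.7326/(0.1849·0.8836); posterior variance σₙ² = σ₀²σ²/(σ² + n·σ₀²) = 0.1849·0.8836/2.7326 = 0.059788.
Posterior SD = √σₙ² = √(0.1849·0.8836/2.7326) = 0.2445.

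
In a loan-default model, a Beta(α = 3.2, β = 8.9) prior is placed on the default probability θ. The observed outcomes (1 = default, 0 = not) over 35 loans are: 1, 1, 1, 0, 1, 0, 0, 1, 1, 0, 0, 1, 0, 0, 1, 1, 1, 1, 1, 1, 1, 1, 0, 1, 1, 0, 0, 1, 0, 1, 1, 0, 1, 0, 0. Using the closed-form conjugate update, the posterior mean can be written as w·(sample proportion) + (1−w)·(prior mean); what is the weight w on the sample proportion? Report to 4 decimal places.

0.7431

The Beta prior is conjugate to a Binomial/Bernoulli likelihood; the update adds successes to α and failures to β.
Posterior mean = (α₀+k)/(α₀+β₀+n) = [n/(α₀+β₀+n)]·(k/n) + [(α₀+β₀)/(α₀+β₀+n)]·α₀/(α₀+β₀), so only n and the prior enter the weight.
The weight on the data is w = n/(α₀+β₀+n) = 35/(3.2+8.9+35) = 35/47.1 = 0.7431.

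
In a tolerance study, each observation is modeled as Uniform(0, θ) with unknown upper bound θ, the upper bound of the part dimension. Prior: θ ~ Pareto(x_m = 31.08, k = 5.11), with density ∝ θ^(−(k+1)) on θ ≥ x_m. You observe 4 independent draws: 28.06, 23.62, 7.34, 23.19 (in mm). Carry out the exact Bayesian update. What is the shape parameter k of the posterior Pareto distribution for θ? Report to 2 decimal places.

9.11

A Pareto(scale x_m, shape k) prior on the upper bound θ of Uniform(0, θ) is conjugate: posterior is Pareto(max(x_m, max xᵢ), k + n).
Sample maximum = 28.06; prior scale x_m = 31.08 → posterior scale = max = 31.08.
Posterior shape = 5.11 + 4 = 9.11.
Posterior shape k = 9.11.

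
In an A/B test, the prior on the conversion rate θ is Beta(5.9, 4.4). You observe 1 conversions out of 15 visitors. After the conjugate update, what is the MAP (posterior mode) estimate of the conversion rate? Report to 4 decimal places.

The Beta prior is conjugate to a Binomial/Bernoulli likelihood; the update adds successes to α and failures to β.
Posterior: Beta(α+k, β+n−k) = Beta(5.9+1, 4.4+14) = Beta(6.9, 18.4).
Mode of Beta(a,b) for a,b>1 is (a−1)/(a+b−2) = 5.9/23.3 = 0.2532.

0.2532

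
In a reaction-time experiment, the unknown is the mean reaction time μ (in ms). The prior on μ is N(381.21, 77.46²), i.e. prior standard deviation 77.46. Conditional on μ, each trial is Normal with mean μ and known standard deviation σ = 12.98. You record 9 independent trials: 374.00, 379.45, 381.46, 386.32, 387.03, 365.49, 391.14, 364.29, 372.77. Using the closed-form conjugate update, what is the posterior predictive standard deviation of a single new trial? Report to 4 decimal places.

13.6800

For Normal data with known variance σ², a Normal(μ₀, σ₀²) prior on μ is conjugate. Posterior precision = 1/σ₀² + n/σ²; posterior mean is the precision-weighted average of μ₀ and x̄.
σ₀² = 77.46² = 6000.0516, σ² = 12.98² = 168.4804; σ² + n·σ₀² = 168.4804 + 9·6000.0516 = 54168.9448.
Posterior precision = 1/σ₀² + n/σ² = 1/6000.0516 + 9/168.4804 = (σ² + n·σ₀²)/(σ₀²σ²) = 54168.9448/(6000.0516·168.4804); posterior variance σₙ² = σ₀²σ²/(σ² + n·σ₀²) = 6000.0516·168.4804/54168.9448 = 18.661820.
Predictive variance for one new observation = σₙ² + σ² = 6000.0516·168.4804/54168.9448 + 168.4804 = σ²·(σ₀² + 54168.9448)/54168.9448 = 168.4804·60168.9964/54168.9448 = 187.142220; SD = √(168.4804·60168.9964/54168.9448) = 13.6800.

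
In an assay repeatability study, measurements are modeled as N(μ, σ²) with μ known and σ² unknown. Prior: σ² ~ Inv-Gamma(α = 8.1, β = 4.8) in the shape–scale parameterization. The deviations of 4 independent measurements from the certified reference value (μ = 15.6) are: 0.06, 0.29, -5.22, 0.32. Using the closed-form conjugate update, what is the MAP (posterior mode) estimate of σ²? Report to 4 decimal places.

1.6684

With known mean μ and an Inverse-Gamma(α, β) prior on σ², the Normal likelihood is conjugate: posterior is Inv-Gamma(α + n/2, β + Σ(xᵢ−μ)²/2).
Σ(xᵢ−μ)² = (0.06)² + (0.29)² + (-5.22)² + (0.32)² = 27.4385.
Posterior: Inv-Gamma(8.1 + 4/2, 4.8 + 27.4385/2) = Inv-Gamma(10.10, 18.51925).
Mode = β/(α+1) = 18.51925/11.10 = 1.6684.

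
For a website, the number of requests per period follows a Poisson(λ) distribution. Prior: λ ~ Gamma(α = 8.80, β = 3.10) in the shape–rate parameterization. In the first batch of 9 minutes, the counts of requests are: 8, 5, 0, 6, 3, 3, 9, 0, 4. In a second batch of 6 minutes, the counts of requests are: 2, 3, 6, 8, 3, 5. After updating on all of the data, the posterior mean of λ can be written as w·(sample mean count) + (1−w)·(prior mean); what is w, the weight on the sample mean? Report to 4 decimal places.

0.8287

With a Gamma(shape α, rate β) prior, the Poisson likelihood is conjugate: the posterior is Gamma(α + ΣXᵢ, β + n).
Total number of minutes: n = 9 + 6 = 15.
Posterior mean = (α₀+S)/(β₀+n) = [n/(β₀+n)]·(S/n) + [β₀/(β₀+n)]·(α₀/β₀), so only n and β₀ enter the weight.
Weight on data w = n/(β₀+n) = 15/(3.10+15) = 15/18.10 = 0.8287.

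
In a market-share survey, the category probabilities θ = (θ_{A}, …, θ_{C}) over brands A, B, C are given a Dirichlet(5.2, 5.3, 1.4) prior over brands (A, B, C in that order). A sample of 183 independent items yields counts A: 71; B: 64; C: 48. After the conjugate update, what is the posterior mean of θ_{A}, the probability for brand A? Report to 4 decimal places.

0.3910

The Dirichlet prior is conjugate to the Multinomial likelihood: each posterior αⱼ = prior αⱼ + observed count nⱼ.
Posterior concentration: (76.2, 69.3, 49.4), total = 194.9.
E[θ_{A}|data] = α_{A}/Σα = 76.2/194.9 = 0.3910.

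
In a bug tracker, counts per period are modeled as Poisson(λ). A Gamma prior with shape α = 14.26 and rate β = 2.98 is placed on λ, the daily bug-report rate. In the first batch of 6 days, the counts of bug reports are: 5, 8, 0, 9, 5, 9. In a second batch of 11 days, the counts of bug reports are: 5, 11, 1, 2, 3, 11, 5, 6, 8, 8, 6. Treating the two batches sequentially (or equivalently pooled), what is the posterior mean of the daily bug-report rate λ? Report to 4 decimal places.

With a Gamma(shape α, rate β) prior, the Poisson likelihood is conjugate: the posterior is Gamma(α + ΣXᵢ, β + n).
Batch 1: sum of counts S = 36 over n = 6 days.
After batch 1: Gamma(α+S, β+n) = Gamma(14.26+36, 2.98+6) = Gamma(50.26, 8.98).
Batch 2: sum of counts S = 66 over n = 11 days.
After batch 2: Gamma(α+S, β+n) = Gamma(50.26+66, 8.98+11) = Gamma(116.26, 19.98).
Posterior mean = α/β = 116.26/19.98 = 5.8188.

5.8188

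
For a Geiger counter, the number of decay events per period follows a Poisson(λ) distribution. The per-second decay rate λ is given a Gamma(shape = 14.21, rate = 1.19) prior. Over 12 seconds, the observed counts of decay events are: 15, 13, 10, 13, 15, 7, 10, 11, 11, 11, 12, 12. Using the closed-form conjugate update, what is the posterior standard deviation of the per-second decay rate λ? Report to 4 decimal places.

0.9415

With a Gamma(shape α, rate β) prior, the Poisson likelihood is conjugate: the posterior is Gamma(α + ΣXᵢ, β + n).
Sum of counts S = 140 over n = 12 seconds.
Posterior: Gamma(α+S, β+n) = Gamma(14.21+140, 1.19+12) = Gamma(154.21, 13.19).
SD = √α/β = √154.21/13.19 = 0.9415.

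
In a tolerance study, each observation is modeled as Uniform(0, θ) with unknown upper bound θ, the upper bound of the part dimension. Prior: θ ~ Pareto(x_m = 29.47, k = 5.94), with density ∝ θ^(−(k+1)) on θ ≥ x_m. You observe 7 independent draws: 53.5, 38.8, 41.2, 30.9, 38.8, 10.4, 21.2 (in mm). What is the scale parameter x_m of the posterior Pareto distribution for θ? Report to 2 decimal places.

A Pareto(scale x_m, shape k) prior on the upper bound θ of Uniform(0, θ) is conjugate: posterior is Pareto(max(x_m, max xᵢ), k + n).
Sample maximum = 53.5; prior scale x_m = 29.47 → posterior scale = max = 53.50.
Posterior shape = 5.94 + 7 = 12.94.
Posterior scale x_m = 53.50.

53.50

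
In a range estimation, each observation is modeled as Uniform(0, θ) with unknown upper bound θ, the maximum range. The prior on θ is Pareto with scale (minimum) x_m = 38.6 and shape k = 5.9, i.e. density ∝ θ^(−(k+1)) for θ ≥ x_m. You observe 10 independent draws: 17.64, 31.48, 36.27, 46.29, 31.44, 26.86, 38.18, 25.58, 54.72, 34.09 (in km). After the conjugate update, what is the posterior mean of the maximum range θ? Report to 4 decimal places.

58.3925

A Pareto(scale x_m, shape k) prior on the upper bound θ of Uniform(0, θ) is conjugate: posterior is Pareto(max(x_m, max xᵢ), k + n).
Sample maximum = 54.72; prior scale x_m = 38.6 → posterior scale = max = 54.72.
Posterior shape = 5.9 + 10 = 15.9.
E[θ|data] = k·x_m/(k−1) = 15.9·54.72/14.9 = 58.3925.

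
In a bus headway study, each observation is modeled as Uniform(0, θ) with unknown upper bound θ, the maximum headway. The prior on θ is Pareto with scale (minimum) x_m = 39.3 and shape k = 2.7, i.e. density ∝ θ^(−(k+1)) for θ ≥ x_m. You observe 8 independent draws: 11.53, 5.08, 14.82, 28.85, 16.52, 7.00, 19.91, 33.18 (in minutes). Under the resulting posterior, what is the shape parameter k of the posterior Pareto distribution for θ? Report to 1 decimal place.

10.7

A Pareto(scale x_m, shape k) prior on the upper bound θ of Uniform(0, θ) is conjugate: posterior is Pareto(max(x_m, max xᵢ), k + n).
Sample maximum = 33.18; prior scale x_m = 39.3 → posterior scale = max = 39.30.
Posterior shape = 2.7 + 8 = 10.7.
Posterior shape k = 10.7.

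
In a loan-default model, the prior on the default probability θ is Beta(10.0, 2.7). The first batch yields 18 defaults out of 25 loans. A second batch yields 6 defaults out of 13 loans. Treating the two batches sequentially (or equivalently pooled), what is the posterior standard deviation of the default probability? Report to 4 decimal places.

The Beta prior is conjugate to a Binomial/Bernoulli likelihood; the update adds successes to α and failures to β.
After batch 1: Beta(10.0+18, 2.7+7) = Beta(28.0, 9.7).
After batch 2: Beta(28.0+6, 9.7+7) = Beta(34.0, 16.7).
Var = αβ/((α+β)²(α+β+1)) = 34.0·16.7/(50.7²·51.7) = 0.00427257; SD = √0.00427257 = 0.0654.

0.0654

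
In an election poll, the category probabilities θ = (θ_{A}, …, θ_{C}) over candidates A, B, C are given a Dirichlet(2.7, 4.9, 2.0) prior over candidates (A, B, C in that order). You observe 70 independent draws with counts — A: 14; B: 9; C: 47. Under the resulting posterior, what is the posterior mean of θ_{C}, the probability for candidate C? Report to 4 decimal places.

The Dirichlet prior is conjugate to the Multinomial likelihood: each posterior αⱼ = prior αⱼ + observed count nⱼ.
Posterior concentration: (16.7, 13.9, 49.0), total = 79.6.
E[θ_{C}|data] = α_{C}/Σα = 49.0/79.6 = 0.6156.

0.6156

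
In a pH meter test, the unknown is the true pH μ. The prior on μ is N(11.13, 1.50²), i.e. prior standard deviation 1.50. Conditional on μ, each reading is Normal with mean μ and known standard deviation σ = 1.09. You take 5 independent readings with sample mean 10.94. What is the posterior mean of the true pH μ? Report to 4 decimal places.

10.9581

For Normal data with known variance σ², a Normal(μ₀, σ₀²) prior on μ is conjugate. Posterior precision = 1/σ₀² + n/σ²; posterior mean is the precision-weighted average of μ₀ and x̄.
n·x̄ = 5·10.94 = 54.7.
σ₀² = 1.50² = 2.25, σ² = 1.09² = 1.1881; σ² + n·σ₀² = 1.1881 + 5·2.25 = 12.4381.
Posterior mean = (μ₀/σ₀² + n·x̄/σ²)/(1/σ₀² + n/σ²) = (σ²·μ₀ + σ₀²·n·x̄)/(σ² + n·σ₀²) = (1.1881·11.13 + 2.25·54.7)/12.4381 = 136.298553/12.4381 = 10.9581.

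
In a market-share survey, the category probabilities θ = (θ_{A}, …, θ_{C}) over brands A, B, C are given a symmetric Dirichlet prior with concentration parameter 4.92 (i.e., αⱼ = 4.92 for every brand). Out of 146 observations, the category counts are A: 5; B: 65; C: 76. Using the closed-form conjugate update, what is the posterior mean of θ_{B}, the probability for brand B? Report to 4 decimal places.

0.4349

The Dirichlet prior is conjugate to the Multinomial likelihood: each posterior αⱼ = prior αⱼ + observed count nⱼ.
Posterior concentration: (9.92, 69.92, 80.92), total = 160.76.
E[θ_{B}|data] = α_{B}/Σα = 69.92/160.76 = 0.4349.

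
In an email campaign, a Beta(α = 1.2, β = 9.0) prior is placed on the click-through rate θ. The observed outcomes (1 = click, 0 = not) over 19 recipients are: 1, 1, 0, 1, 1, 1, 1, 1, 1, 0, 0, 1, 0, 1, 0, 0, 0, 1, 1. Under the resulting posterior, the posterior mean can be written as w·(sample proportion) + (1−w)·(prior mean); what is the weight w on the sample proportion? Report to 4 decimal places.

0.6507

The Beta prior is conjugate to a Binomial/Bernoulli likelihood; the update adds successes to α and failures to β.
Posterior mean = (α₀+k)/(α₀+β₀+n) = [n/(α₀+β₀+n)]·(k/n) + [(α₀+β₀)/(α₀+β₀+n)]·α₀/(α₀+β₀), so only n and the prior enter the weight.
The weight on the data is w = n/(α₀+β₀+n) = 19/(1.2+9.0+19) = 19/29.2 = 0.6507.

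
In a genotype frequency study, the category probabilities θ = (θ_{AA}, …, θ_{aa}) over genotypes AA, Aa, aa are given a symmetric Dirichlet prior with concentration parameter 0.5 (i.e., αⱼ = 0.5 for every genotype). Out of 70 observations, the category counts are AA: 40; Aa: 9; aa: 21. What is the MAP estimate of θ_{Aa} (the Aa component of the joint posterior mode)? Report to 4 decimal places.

The Dirichlet prior is conjugate to the Multinomial likelihood: each posterior αⱼ = prior αⱼ + observed count nⱼ.
Posterior concentration: (40.5, 9.5, 21.5), total = 71.5.
Joint mode component: (α_{Aa}−1)/(Σα−K) = 8.5/68.5 = 0.1241.

0.1241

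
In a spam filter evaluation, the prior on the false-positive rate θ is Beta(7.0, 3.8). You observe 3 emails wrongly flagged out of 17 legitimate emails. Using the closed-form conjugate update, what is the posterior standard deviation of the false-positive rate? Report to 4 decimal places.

0.0894

The Beta prior is conjugate to a Binomial/Bernoulli likelihood; the update adds successes to α and failures to β.
Posterior: Beta(α+k, β+n−k) = Beta(7.0+3, 3.8+14) = Beta(10.0, 17.8).
Var = αβ/((α+β)²(α+β+1)) = 10.0·17.8/(27.8²·28.8) = 0.00799720; SD = √0.00799720 = 0.0894.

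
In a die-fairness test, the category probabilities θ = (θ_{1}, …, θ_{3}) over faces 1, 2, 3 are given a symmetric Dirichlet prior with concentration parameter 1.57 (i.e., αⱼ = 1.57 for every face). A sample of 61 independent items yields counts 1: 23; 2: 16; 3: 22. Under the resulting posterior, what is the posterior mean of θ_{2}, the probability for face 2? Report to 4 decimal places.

0.2674

The Dirichlet prior is conjugate to the Multinomial likelihood: each posterior αⱼ = prior αⱼ + observed count nⱼ.
Posterior concentration: (24.57, 17.57, 23.57), total = 65.71.
E[θ_{2}|data] = α_{2}/Σα = 17.57/65.71 = 0.2674.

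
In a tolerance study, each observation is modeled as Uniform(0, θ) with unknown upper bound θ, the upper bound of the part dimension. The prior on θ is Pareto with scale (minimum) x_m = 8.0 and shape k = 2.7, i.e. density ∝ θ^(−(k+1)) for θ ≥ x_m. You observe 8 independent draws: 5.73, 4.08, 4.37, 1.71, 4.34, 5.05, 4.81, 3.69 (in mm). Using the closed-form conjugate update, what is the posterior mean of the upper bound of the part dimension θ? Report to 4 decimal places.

A Pareto(scale x_m, shape k) prior on the upper bound θ of Uniform(0, θ) is conjugate: posterior is Pareto(max(x_m, max xᵢ), k + n).
Sample maximum = 5.73; prior scale x_m = 8.0 → posterior scale = max = 8.00.
Posterior shape = 2.7 + 8 = 10.7.
E[θ|data] = k·x_m/(k−1) = 10.7·8.00/9.7 = 8.8247.

8.8247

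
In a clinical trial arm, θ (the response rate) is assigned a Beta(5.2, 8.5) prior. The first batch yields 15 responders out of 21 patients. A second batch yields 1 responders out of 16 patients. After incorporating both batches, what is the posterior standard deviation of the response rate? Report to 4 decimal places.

0.0686

The Beta prior is conjugate to a Binomial/Bernoulli likelihood; the update adds successes to α and failures to β.
After batch 1: Beta(5.2+15, 8.5+6) = Beta(20.2, 14.5).
After batch 2: Beta(20.2+1, 14.5+15) = Beta(21.2, 29.5).
Var = αβ/((α+β)²(α+β+1)) = 21.2·29.5/(50.7²·51.7) = 0.00470599; SD = √0.00470599 = 0.0686.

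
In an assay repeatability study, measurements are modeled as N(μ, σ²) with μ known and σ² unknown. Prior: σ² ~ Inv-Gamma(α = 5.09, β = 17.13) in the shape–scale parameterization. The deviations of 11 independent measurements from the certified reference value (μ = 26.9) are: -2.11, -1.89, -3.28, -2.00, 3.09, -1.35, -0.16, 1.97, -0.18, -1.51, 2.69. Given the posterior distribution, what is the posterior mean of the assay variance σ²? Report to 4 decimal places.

4.2684

With known mean μ and an Inverse-Gamma(α, β) prior on σ², the Normal likelihood is conjugate: posterior is Inv-Gamma(α + n/2, β + Σ(xᵢ−μ)²/2).
Σ(xᵢ−μ)² = (-2.11)² + (-1.89)² + (-3.28)² + (-2.00)² + (3.09)² + (-1.35)² + (-0.16)² + (1.97)² + (-0.18)² + (-1.51)² + (2.69)² = 47.6083.
Posterior: Inv-Gamma(5.09 + 11/2, 17.13 + 47.6083/2) = Inv-Gamma(10.59, 40.93415).
E[σ²|data] = β/(α−1) = 40.93415/9.59 = 4.2684.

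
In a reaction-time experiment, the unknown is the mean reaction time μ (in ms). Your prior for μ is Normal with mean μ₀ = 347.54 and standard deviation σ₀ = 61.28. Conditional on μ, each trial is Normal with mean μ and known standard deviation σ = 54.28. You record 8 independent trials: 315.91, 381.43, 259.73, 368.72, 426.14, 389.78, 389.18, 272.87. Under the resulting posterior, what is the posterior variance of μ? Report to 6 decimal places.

For Normal data with known variance σ², a Normal(μ₀, σ₀²) prior on μ is conjugate. Posterior precision = 1/σ₀² + n/σ²; posterior mean is the precision-weighted average of μ₀ and x̄.
σ₀² = 61.28² = 3755.2384, σ² = 54.28² = 2946.3184; σ² + n·σ₀² = 2946.3184 + 8·3755.2384 = 32988.2256.
Posterior precision = 1/σ₀² + n/σ² = 1/3755.2384 + 8/2946.3184 = (σ² + n·σ₀²)/(σ₀²σ²) = 32988.2256/(3755.2384·2946.3184); posterior variance σₙ² = σ₀²σ²/(σ² + n·σ₀²) = 3755.2384·2946.3184/32988.2256 = 335.396275.

335.396275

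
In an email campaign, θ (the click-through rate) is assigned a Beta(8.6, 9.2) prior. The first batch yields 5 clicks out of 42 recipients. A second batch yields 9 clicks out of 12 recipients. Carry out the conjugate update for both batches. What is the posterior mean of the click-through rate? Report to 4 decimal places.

0.3148

The Beta prior is conjugate to a Binomial/Bernoulli likelihood; the update adds successes to α and failures to β.
After batch 1: Beta(8.6+5, 9.2+37) = Beta(13.6, 46.2).
After batch 2: Beta(13.6+9, 46.2+3) = Beta(22.6, 49.2).
Posterior mean = α/(α+β) = 22.6/71.8 = 0.3148.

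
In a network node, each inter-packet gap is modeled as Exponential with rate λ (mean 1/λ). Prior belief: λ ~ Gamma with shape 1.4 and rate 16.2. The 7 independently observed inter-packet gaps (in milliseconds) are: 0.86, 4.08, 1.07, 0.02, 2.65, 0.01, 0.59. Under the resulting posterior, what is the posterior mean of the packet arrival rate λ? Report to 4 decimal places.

With a Gamma(shape α, rate β) prior on the exponential rate λ, the posterior after n observations with total T = Σxᵢ is Gamma(α+n, β+T).
Sum of observations T = 9.28 milliseconds; n = 7.
Posterior: Gamma(1.4+7, 16.2+9.28) = Gamma(8.4, 25.48).
Posterior mean of λ = α/β = 8.4/25.48 = 0.3297.

0.3297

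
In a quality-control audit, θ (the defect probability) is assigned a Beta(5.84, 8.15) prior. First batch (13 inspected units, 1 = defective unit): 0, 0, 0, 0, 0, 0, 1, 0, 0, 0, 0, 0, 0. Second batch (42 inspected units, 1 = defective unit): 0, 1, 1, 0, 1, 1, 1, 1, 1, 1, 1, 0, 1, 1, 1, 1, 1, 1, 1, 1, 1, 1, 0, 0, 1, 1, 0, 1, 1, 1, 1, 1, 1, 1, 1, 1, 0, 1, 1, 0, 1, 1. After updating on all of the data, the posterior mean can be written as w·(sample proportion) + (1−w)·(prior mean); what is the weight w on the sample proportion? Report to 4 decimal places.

The Beta prior is conjugate to a Binomial/Bernoulli likelihood; the update adds successes to α and failures to β.
Total number of inspected units: n = 13 + 42 = 55.
Posterior mean = (α₀+k)/(α₀+β₀+n) = [n/(α₀+β₀+n)]·(k/n) + [(α₀+β₀)/(α₀+β₀+n)]·α₀/(α₀+β₀), so only n and the prior enter the weight.
The weight on the data is w = n/(α₀+β₀+n) = 55/(5.84+8.15+55) = 55/68.99 = 0.7972.

0.7972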